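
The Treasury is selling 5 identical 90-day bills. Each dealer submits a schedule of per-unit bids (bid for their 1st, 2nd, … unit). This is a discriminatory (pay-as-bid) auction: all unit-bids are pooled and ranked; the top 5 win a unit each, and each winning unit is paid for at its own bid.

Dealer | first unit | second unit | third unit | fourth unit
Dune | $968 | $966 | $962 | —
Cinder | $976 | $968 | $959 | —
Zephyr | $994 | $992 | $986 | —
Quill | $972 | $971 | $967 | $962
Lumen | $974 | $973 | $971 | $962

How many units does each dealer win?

Cinder 1, Lumen 1, Zephyr 3

All unit-bids, highest first — top 5: 994 (Zephyr-1), 992 (Zephyr-2), 986 (Zephyr-3), 976 (Cinder-1), 974 (Lumen-1)
Next rejected bid: $973 (not a price — pay-as-bid).
Allocation: Cinder 1, Lumen 1, Zephyr 3.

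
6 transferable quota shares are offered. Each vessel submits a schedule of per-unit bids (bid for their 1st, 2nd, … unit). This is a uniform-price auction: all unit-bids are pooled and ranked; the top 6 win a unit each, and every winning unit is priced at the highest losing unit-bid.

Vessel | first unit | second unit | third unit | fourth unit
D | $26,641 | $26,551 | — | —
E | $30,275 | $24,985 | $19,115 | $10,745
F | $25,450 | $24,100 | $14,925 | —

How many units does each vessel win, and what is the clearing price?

D 2, E 2, F 2; clearing price $19,115

Merging the schedules and taking the best 6: 30,275 (E-1), 26,641 (D-1), 26,551 (D-2), 25,450 (F-1), 24,985 (E-2), 24,100 (F-2)
The (k+1)-th unit-bid is $19,115.
Allocation: D 2, E 2, F 2.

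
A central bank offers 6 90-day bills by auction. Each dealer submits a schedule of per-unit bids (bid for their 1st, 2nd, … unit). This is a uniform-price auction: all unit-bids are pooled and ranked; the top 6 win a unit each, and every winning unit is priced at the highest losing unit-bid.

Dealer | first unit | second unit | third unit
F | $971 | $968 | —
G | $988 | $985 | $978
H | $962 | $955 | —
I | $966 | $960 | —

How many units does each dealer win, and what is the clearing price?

Merging the schedules and taking the best 6: 988 (G-1), 985 (G-2), 978 (G-3), 971 (F-1), 968 (F-2), 966 (I-1)
The (k+1)-th unit-bid is $962.
Allocation: F 2, G 3, I 1.

F 2, G 3, I 1; clearing price $962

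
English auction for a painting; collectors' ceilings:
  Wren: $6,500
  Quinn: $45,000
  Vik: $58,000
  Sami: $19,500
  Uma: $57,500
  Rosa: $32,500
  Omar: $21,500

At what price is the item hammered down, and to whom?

Rule: the price rises until one bidder remains; the winner pays the price at which the last rival dropped out.
Limits ranked: 58,000 (Vik) > 57,500 (Uma) > 45,000 (Quinn) > 32,500 (Rosa) > 21,500 (Omar) > 19,500 (Sami) > …
Uma is the last rival to drop out, at $57,500; Vik remains and wins at that price.

Vik wins at $57,500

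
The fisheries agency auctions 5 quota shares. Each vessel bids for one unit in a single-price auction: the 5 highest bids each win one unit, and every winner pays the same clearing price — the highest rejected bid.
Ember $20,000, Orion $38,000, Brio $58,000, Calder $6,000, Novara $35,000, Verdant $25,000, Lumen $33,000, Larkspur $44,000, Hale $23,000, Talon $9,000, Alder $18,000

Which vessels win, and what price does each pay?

Sorting: 58,000 (Brio), 44,000 (Larkspur), 38,000 (Orion), 35,000 (Novara), 33,000 (Lumen), 25,000 (Verdant), 23,000 (Hale), …
Winners (5 units): Brio, Larkspur, Orion, Novara, Lumen.
Clearing price = highest rejected bid = $25,000.

Brio, Larkspur, Orion, Novara, Lumen; each pays $25,000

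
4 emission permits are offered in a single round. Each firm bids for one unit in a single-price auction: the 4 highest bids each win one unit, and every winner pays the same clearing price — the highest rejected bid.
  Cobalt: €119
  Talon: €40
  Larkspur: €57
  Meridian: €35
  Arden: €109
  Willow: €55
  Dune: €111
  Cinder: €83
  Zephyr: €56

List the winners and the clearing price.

Sorting: 119 (Cobalt), 111 (Dune), 109 (Arden), 83 (Cinder), 57 (Larkspur), 56 (Zephyr), …
The 4 highest are Cobalt, Dune, Arden, Cinder.
Highest unsuccessful bid: €57 → clearing price.

Cobalt, Dune, Arden, Cinder; each pays €57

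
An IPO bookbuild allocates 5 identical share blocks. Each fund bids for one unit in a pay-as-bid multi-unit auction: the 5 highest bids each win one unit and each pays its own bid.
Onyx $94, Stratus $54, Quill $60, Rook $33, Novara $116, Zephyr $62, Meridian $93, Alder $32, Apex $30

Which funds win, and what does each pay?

Novara $116, Onyx $94, Meridian $93, Zephyr $62, Quill $60

Ordering the bids: 116 (Novara), 94 (Onyx), 93 (Meridian), 62 (Zephyr), 60 (Quill), 54 (Stratus), 33 (Rook), …
Winners (5 units): Novara, Onyx, Meridian, Zephyr, Quill.
Each winner pays its own bid: Novara $116, Onyx $94, Meridian $93, Zephyr $62, Quill $60.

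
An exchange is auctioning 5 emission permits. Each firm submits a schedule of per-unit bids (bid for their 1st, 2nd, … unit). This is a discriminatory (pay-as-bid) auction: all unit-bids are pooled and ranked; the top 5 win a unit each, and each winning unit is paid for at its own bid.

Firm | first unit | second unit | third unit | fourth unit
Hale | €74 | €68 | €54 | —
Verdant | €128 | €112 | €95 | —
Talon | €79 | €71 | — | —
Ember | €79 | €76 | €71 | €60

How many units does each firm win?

Pooled unit-bids ranked (top 5): 128 (Verdant-1), 112 (Verdant-2), 95 (Verdant-3), 79 (Talon-1), 79 (Ember-1)
Next rejected bid: €76 (not a price — pay-as-bid).
Allocation: Ember 1, Talon 1, Verdant 3.

Ember 1, Talon 1, Verdant 3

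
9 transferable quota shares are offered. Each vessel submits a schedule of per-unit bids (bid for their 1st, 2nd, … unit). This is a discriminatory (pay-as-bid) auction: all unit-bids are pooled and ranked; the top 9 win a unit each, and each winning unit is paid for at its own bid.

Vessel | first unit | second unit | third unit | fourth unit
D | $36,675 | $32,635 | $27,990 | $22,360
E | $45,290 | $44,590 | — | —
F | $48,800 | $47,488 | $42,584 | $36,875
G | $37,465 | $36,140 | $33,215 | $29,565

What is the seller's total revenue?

Total revenue: $375,907

Merging the schedules and taking the best 9: 48,800 (F-1), 47,488 (F-2), 45,290 (E-1), 44,590 (E-2), 42,584 (F-3), 37,465 (G-1), 36,875 (F-4), 36,675 (D-1), 36,140 (G-2)
Next rejected bid: $33,215 (not a price — pay-as-bid).
Each winning unit pays its own bid.
Revenue = 48,800 + 47,488 + 45,290 + 44,590 + 42,584 + 37,465 + 36,875 + 36,675 + 36,140 = $375,907.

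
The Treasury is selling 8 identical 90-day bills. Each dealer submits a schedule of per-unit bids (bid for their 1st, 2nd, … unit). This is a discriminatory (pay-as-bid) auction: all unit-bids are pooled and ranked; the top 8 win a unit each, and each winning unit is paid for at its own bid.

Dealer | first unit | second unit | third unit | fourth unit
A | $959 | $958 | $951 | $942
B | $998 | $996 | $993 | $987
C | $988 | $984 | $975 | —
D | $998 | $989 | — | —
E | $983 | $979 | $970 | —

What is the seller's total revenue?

Total revenue: $7,933

All unit-bids, highest first — top 8: 998 (B-1), 998 (D-1), 996 (B-2), 993 (B-3), 989 (D-2), 988 (C-1), 987 (B-4), 984 (C-2)
Next rejected bid: $983 (not a price — pay-as-bid).
Each winning unit pays its own bid.
Revenue = 998 + 998 + 996 + 993 + 989 + 988 + 987 + 984 = $7,933.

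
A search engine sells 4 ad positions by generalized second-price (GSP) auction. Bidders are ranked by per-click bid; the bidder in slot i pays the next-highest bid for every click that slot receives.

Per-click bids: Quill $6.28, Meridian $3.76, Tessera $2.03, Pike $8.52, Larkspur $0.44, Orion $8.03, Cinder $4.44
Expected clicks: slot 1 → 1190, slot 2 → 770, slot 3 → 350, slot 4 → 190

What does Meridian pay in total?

Meridian pays $0.00

Ranked by bid: $8.52 (Pike) > $8.03 (Orion) > $6.28 (Quill) > $4.44 (Cinder) > $3.76 (Meridian) > …
Meridian ranks below slot 4 → no slot, pays nothing.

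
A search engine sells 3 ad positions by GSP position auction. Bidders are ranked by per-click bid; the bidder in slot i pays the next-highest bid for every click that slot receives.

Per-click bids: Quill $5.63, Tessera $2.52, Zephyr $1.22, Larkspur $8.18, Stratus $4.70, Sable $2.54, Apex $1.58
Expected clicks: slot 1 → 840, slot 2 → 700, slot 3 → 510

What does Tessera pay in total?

Tessera pays $0.00

Ranked by bid: $8.18 (Larkspur) > $5.63 (Quill) > $4.70 (Stratus) > $2.54 (Sable) > …
Tessera ranks below slot 3 → no slot, pays nothing.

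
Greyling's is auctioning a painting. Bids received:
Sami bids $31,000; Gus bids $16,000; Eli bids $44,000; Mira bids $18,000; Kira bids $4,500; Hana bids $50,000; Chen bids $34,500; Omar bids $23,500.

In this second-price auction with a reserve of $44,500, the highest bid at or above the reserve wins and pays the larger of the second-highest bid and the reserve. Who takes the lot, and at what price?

Sorting bids: 50,000 (Hana) > 44,000 (Eli) > 34,500 (Chen) > 31,000 (Sami) > 23,500 (Omar) > 18,000 (Mira) > …
Highest eligible bid: Hana at $50,000.
max(second-highest $44,000, reserve $44,500) = $44,500.

Hana pays $44,500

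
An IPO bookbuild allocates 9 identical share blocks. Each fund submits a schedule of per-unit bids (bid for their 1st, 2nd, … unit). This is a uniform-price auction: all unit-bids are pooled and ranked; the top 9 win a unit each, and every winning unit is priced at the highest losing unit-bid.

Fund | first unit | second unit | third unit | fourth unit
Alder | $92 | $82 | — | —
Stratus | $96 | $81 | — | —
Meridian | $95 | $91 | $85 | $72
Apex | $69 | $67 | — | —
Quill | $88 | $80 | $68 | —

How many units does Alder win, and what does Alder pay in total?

Pooled unit-bids ranked (top 9): 96 (Stratus-1), 95 (Meridian-1), 92 (Alder-1), 91 (Meridian-2), 88 (Quill-1), 85 (Meridian-3), 82 (Alder-2), 81 (Stratus-2), 80 (Quill-2)
The (k+1)-th unit-bid is $72.
Alder wins 2 unit(s) at $72 each.

Alder: 2 units, pays $144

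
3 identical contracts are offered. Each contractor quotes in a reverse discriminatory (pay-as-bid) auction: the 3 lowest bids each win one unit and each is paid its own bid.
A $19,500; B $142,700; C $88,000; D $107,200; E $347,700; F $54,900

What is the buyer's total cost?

Bids ranked low→high: 19,500 (A), 54,900 (F), 88,000 (C), 107,200 (D), 142,700 (B), …
The 3 lowest are A, F, C.
Total cost = 19,500 + 54,900 + 88,000 = $162,400.

Total cost: $162,400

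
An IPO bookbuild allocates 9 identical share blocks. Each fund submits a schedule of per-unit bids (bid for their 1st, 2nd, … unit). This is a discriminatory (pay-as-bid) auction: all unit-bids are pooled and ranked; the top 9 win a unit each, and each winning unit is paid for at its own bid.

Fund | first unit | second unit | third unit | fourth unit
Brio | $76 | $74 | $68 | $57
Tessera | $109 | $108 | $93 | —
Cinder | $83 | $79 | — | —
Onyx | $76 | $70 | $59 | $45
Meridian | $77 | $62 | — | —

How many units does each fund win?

Brio 2, Cinder 2, Meridian 1, Onyx 1, Tessera 3

All unit-bids, highest first — top 9: 109 (Tessera-1), 108 (Tessera-2), 93 (Tessera-3), 83 (Cinder-1), 79 (Cinder-2), 77 (Meridian-1), 76 (Brio-1), 76 (Onyx-1), 74 (Brio-2)
Next rejected bid: $70 (not a price — pay-as-bid).
Allocation: Brio 2, Cinder 2, Meridian 1, Onyx 1, Tessera 3.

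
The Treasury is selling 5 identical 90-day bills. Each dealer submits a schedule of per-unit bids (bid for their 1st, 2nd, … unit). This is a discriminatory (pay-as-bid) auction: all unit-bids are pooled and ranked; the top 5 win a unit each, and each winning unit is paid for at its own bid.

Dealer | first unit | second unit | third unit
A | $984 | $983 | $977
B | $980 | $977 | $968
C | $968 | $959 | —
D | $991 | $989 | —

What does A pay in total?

A pays $1,967

All unit-bids, highest first — top 5: 991 (D-1), 989 (D-2), 984 (A-1), 983 (A-2), 980 (B-1)
Next rejected bid: $977 (not a price — pay-as-bid).
A's winning unit-bids: 984 + 983 = $1,967.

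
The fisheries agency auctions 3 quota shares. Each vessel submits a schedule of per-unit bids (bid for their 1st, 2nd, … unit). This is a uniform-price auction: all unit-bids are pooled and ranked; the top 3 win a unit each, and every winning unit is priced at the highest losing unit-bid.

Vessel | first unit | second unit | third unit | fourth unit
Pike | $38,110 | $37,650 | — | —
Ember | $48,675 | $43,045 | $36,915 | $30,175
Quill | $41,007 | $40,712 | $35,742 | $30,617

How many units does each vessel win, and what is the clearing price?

Ember 2, Quill 1; clearing price $40,712

Merging the schedules and taking the best 3: 48,675 (Ember-1), 43,045 (Ember-2), 41,007 (Quill-1)
Highest rejected unit-bid = $40,712.
Allocation: Ember 2, Quill 1.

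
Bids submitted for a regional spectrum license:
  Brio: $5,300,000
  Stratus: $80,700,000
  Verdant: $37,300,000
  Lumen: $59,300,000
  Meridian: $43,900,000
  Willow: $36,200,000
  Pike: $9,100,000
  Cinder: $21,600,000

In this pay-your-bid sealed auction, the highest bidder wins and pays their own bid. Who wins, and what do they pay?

Stratus pays $80,700,000

Bids in order: 80,700,000 (Stratus) > 59,300,000 (Lumen) > 43,900,000 (Meridian) > 37,300,000 (Verdant) > 36,200,000 (Willow) > 21,600,000 (Cinder) > …
Stratus has the highest bid and pays exactly that: $80,700,000.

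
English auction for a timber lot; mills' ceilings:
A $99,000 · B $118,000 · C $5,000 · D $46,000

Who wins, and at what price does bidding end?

Rule: the price rises until one bidder remains; the winner pays the price at which the last rival dropped out.
Limits ranked: 118,000 (B) > 99,000 (A) > 46,000 (D) > 5,000 (C)
Once the price passes $99,000, only B is left; the hammer falls at A's limit of $99,000.

B wins at $99,000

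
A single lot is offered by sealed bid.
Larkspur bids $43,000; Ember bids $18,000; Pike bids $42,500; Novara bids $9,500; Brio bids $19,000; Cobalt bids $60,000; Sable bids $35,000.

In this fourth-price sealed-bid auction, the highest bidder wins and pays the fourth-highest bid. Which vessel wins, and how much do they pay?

Cobalt pays $35,000

Rule: the highest bidder wins and pays the fourth-highest bid.
Bids in order: 60,000 (Cobalt) > 43,000 (Larkspur) > 42,500 (Pike) > 35,000 (Sable) > 19,000 (Brio) > 18,000 (Ember) > …
Cobalt wins; payment is bid #4 in the ranking = $35,000.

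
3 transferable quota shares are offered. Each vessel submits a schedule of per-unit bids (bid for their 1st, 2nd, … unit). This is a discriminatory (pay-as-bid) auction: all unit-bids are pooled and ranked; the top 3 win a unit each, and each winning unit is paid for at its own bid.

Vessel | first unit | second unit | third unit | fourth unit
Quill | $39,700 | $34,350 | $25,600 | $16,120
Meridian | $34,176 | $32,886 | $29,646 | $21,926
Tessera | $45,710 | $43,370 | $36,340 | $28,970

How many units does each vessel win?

Quill 1, Tessera 2

All unit-bids, highest first — top 3: 45,710 (Tessera-1), 43,370 (Tessera-2), 39,700 (Quill-1)
Next rejected bid: $36,340 (not a price — pay-as-bid).
Allocation: Quill 1, Tessera 2.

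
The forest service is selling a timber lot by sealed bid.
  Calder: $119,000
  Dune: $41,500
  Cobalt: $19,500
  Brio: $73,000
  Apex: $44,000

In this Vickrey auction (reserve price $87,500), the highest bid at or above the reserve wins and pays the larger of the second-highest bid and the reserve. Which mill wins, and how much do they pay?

Calder pays $87,500

Sorting bids: 119,000 (Calder) > 73,000 (Brio) > 44,000 (Apex) > 41,500 (Dune) > 19,500 (Cobalt)
Highest eligible bid: Calder at $119,000.
Second-highest bid $73,000 is below the reserve $87,500, so the reserve binds → payment $87,500.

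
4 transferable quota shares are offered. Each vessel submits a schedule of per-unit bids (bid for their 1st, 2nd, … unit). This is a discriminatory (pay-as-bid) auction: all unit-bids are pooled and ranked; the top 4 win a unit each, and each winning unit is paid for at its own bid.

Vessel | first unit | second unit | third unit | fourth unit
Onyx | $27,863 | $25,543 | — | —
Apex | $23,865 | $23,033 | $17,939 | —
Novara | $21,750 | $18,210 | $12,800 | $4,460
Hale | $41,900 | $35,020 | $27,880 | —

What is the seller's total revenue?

Total revenue: $132,663

Pooled unit-bids ranked (top 4): 41,900 (Hale-1), 35,020 (Hale-2), 27,880 (Hale-3), 27,863 (Onyx-1)
Next rejected bid: $25,543 (not a price — pay-as-bid).
Each winning unit pays its own bid.
Revenue = 41,900 + 35,020 + 27,880 + 27,863 = $132,663.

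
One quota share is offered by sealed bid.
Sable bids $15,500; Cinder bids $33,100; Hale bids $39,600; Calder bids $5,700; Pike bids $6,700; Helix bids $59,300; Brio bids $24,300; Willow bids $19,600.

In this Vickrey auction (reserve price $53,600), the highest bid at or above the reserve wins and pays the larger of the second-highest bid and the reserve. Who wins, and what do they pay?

Helix pays $53,600

Vickrey auction (reserve price $53,600): the highest bid at or above the reserve wins and pays the larger of the second-highest bid and the reserve.
Sorting bids: 59,300 (Helix) > 39,600 (Hale) > 33,100 (Cinder) > 24,300 (Brio) > 19,600 (Willow) > 15,500 (Sable) > …
Helix has the top bid at or above the reserve ($59,300).
Second-highest bid $39,600 is below the reserve $53,600, so the reserve binds → payment $53,600.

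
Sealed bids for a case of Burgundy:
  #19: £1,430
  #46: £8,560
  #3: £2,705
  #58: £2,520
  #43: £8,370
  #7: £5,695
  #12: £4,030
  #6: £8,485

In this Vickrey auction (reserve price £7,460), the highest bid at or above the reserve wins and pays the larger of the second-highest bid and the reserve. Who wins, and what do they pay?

Bids in order: 8,560 (#46) > 8,485 (#6) > 8,370 (#43) > 5,695 (#7) > 4,030 (#12) > 2,705 (#3) > …
Highest eligible bid: #46 at £8,560.
max(second-highest £8,485, reserve £7,460) = £8,485; the reserve does not bind.

#46 pays £8,485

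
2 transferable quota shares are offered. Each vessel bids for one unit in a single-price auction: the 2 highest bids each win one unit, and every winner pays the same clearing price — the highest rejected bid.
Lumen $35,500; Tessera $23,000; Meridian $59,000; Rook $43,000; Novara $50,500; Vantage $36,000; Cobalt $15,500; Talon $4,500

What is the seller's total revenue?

Sorting: 59,000 (Meridian), 50,500 (Novara), 43,000 (Rook), 36,000 (Vantage), …
The 2 highest are Meridian, Novara.
First losing bid is Rook's $43,000, which sets the uniform price.
Total revenue = 2 × $43,000 = $86,000.

Total revenue: $86,000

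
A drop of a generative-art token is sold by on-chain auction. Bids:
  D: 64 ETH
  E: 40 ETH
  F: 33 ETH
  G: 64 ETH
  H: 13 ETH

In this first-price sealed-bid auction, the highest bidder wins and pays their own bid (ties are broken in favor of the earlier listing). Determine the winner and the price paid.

D pays 64 ETH

Rule: the highest bidder wins and pays their own bid.
Bids in order: 64 (D) > 64 (G) > 40 (E) > 33 (F) > 13 (H)
Tie at 64 ETH → D wins by tie-break.
D is highest → pays own bid, 64 ETH.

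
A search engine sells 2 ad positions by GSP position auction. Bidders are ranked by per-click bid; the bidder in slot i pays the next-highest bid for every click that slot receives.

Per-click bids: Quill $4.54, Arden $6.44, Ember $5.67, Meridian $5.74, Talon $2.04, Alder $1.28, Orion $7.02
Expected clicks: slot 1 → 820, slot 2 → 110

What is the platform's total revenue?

Total revenue: $5912.20

Ranked by bid: $7.02 (Orion) > $6.44 (Arden) > $5.74 (Meridian) > …
Slot 1: Orion pays $6.44 × 820 = $5280.80
Slot 2: Arden pays $5.74 × 110 = $631.40
Total = $5912.20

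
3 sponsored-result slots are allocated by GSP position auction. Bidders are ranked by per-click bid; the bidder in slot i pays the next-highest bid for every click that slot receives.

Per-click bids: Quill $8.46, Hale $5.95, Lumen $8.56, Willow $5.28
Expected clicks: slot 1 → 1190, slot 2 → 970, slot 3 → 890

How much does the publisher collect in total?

Total revenue: $20538.10

Per-click bids in order: $8.56 (Lumen) > $8.46 (Quill) > $5.95 (Hale) > $5.28 (Willow)
Slot 1: Lumen pays $8.46 × 1190 = $10067.40
Slot 2: Quill pays $5.95 × 970 = $5771.50
Slot 3: Hale pays $5.28 × 890 = $4699.20
Total = $20538.10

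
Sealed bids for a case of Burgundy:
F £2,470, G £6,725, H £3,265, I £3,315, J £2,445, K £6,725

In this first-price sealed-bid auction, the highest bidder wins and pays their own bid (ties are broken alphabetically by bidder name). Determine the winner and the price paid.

Bids ranked: 6,725 (G) > 6,725 (K) > 3,315 (I) > 3,265 (H) > 2,470 (F) > 2,445 (J)
G and K tie at £6,725; tie-break gives it to G.
G has the highest bid and pays exactly that: £6,725.

G pays £6,725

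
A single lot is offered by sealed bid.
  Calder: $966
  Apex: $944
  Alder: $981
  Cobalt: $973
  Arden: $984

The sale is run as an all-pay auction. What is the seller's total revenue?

Rule: the highest bidder wins the item, but every bidder pays their own bid.
Bids ranked: 984 (Arden) > 981 (Alder) > 973 (Cobalt) > 966 (Calder) > 944 (Apex)
Every bidder forfeits their bid regardless of winning.
Revenue = 966 + 944 + 981 + 973 + 984 = $4,848.

Total revenue: $4,848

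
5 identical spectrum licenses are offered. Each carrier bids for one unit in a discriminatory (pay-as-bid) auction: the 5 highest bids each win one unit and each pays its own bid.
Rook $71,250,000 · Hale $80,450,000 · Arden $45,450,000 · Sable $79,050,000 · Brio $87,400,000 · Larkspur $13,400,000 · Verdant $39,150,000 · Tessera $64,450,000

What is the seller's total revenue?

Total revenue: $382,600,000

Sorting: 87,400,000 (Brio), 80,450,000 (Hale), 79,050,000 (Sable), 71,250,000 (Rook), 64,450,000 (Tessera), 45,450,000 (Arden), 39,150,000 (Verdant), …
The 5 highest are Brio, Hale, Sable, Rook, Tessera.
Total revenue = 87,400,000 + 80,450,000 + 79,050,000 + 71,250,000 + 64,450,000 = $382,600,000.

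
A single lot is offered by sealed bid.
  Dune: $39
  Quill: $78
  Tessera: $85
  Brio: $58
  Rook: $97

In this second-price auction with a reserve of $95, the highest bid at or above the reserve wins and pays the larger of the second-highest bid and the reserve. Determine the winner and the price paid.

Rook pays $95

Second-price auction with a reserve of $95: the highest bid at or above the reserve wins and pays the larger of the second-highest bid and the reserve.
Sorting bids: 97 (Rook) > 85 (Tessera) > 78 (Quill) > 58 (Brio) > 39 (Dune)
Highest eligible bid: Rook at $97.
Second-highest bid $85 is below the reserve $95, so the reserve binds → payment $95.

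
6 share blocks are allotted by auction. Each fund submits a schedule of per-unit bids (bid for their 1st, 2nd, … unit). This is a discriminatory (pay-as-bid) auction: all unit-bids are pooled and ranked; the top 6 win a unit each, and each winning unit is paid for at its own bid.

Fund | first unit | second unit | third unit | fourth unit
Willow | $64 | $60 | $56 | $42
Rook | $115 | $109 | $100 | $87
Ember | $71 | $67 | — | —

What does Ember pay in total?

Ember pays $138

Merging the schedules and taking the best 6: 115 (Rook-1), 109 (Rook-2), 100 (Rook-3), 87 (Rook-4), 71 (Ember-1), 67 (Ember-2)
Next rejected bid: $64 (not a price — pay-as-bid).
Ember's winning unit-bids: 71 + 67 = $138.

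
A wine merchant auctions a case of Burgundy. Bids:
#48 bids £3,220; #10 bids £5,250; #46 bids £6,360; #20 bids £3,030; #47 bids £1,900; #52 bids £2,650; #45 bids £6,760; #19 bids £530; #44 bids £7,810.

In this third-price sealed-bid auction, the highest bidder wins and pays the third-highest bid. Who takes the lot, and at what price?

Rule: the highest bidder wins and pays the third-highest bid.
Sorting bids: 7,810 (#44) > 6,760 (#45) > 6,360 (#46) > 5,250 (#10) > 3,220 (#48) > 3,030 (#20) > …
#44 wins; payment is bid #3 in the ranking = £6,360.

#44 pays £6,360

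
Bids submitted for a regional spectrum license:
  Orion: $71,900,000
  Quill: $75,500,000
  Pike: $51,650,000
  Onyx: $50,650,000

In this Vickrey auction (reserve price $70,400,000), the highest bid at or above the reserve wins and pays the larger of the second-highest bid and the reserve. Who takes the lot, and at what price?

Quill pays $71,900,000

Bids in order: 75,500,000 (Quill) > 71,900,000 (Orion) > 51,650,000 (Pike) > 50,650,000 (Onyx)
Quill has the top bid at or above the reserve ($75,500,000).
Second-highest bid $71,900,000 exceeds the reserve $70,400,000 → payment $71,900,000.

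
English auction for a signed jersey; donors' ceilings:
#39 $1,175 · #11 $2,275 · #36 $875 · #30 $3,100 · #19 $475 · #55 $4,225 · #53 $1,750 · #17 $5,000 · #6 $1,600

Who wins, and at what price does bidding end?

Limits in order: 5,000 (#17) > 4,225 (#55) > 3,100 (#30) > 2,275 (#11) > 1,750 (#53) > 1,600 (#6) > …
Once the price passes $4,225, only #17 is left; the hammer falls at #55's limit of $4,225.

#17 wins at $4,225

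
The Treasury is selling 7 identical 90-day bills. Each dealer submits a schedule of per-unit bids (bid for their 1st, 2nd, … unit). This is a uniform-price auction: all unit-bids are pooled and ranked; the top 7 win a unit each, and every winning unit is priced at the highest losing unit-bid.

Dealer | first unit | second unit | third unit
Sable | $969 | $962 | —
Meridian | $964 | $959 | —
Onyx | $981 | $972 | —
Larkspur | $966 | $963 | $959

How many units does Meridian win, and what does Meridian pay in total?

Pooled unit-bids ranked (top 7): 981 (Onyx-1), 972 (Onyx-2), 969 (Sable-1), 966 (Larkspur-1), 964 (Meridian-1), 963 (Larkspur-2), 962 (Sable-2)
The (k+1)-th unit-bid is $959.
Meridian wins 1 unit(s) at $959 each.

Meridian: 1 unit, pays $959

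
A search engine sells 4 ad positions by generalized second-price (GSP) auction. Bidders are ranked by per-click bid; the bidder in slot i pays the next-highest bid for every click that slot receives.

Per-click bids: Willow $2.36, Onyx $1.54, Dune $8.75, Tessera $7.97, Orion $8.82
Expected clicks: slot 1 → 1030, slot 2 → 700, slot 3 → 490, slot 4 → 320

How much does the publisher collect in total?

Total revenue: $16240.70

Per-click bids in order: $8.82 (Orion) > $8.75 (Dune) > $7.97 (Tessera) > $2.36 (Willow) > $1.54 (Onyx)
Slot 1: Orion pays $8.75 × 1030 = $9012.50
Slot 2: Dune pays $7.97 × 700 = $5579.00
Slot 3: Tessera pays $2.36 × 490 = $1156.40
Slot 4: Willow pays $1.54 × 320 = $492.80
Total = $16240.70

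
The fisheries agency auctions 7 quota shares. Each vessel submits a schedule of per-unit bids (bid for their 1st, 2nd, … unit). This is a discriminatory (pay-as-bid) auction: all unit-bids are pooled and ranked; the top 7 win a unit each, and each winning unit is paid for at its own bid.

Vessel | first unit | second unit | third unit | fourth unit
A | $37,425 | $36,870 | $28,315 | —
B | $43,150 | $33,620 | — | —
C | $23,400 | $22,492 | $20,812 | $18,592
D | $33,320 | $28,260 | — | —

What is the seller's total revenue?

Merging the schedules and taking the best 7: 43,150 (B-1), 37,425 (A-1), 36,870 (A-2), 33,620 (B-2), 33,320 (D-1), 28,315 (A-3), 28,260 (D-2)
Next rejected bid: $23,400 (not a price — pay-as-bid).
Each winning unit pays its own bid.
Revenue = 43,150 + 37,425 + 36,870 + 33,620 + 33,320 + 28,315 + 28,260 = $240,960.

Total revenue: $240,960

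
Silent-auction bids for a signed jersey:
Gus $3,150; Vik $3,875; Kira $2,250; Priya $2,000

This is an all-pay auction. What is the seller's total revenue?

Total revenue: $11,275

Rule: the highest bidder wins the item, but every bidder pays their own bid.
Bids ranked: 3,875 (Vik) > 3,150 (Gus) > 2,250 (Kira) > 2,000 (Priya)
Every bidder forfeits their bid regardless of winning.
Revenue = 3,150 + 3,875 + 2,250 + 2,000 = $11,275.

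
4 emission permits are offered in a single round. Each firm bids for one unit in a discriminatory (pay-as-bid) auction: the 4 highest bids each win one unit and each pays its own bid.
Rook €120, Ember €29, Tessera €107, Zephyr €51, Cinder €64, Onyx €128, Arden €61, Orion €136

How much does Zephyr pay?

Zephyr pays €0

Sorting: 136 (Orion), 128 (Onyx), 120 (Rook), 107 (Tessera), 64 (Cinder), 61 (Arden), …
Winners (4 units): Orion, Onyx, Rook, Tessera.
Zephyr does not win → €0.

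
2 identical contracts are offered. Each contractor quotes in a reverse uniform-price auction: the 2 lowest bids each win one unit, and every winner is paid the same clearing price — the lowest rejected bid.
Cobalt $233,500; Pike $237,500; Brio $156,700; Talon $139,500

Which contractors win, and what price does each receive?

Talon, Brio; each is paid $233,500

Sorting: 139,500 (Talon), 156,700 (Brio), 233,500 (Cobalt), 237,500 (Pike)
Lowest 2: Talon, Brio.
Clearing price = lowest rejected bid = $233,500.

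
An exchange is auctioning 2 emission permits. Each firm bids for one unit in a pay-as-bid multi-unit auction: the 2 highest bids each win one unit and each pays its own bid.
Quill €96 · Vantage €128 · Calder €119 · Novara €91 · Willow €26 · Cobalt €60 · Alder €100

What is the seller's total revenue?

Total revenue: €247

Bids ranked high→low: 128 (Vantage), 119 (Calder), 100 (Alder), 96 (Quill), …
Winners (2 units): Vantage, Calder.
Total revenue = 128 + 119 = €247.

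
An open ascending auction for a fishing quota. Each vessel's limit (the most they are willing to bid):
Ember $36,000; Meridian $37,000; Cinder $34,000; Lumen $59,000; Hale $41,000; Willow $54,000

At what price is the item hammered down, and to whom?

Limits in order: 59,000 (Lumen) > 54,000 (Willow) > 41,000 (Hale) > 37,000 (Meridian) > 36,000 (Ember) > 34,000 (Cinder)
Bidding ends when Willow exits at $54,000; Lumen takes it.

Lumen wins at $54,000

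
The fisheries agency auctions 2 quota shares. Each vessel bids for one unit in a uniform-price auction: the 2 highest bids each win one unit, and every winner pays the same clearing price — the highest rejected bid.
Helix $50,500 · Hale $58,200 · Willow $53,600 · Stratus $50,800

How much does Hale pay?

Ordering the bids: 58,200 (Hale), 53,600 (Willow), 50,800 (Stratus), 50,500 (Helix)
Top 2: Hale, Willow.
Clearing price = highest rejected bid = $50,800.
Hale wins → pays $50,800.

Hale pays $50,800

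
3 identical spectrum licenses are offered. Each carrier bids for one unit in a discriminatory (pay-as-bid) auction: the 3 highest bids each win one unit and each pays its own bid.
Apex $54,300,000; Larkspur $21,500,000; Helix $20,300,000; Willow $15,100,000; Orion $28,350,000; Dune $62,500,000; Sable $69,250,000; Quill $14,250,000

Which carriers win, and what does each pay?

Ordering the bids: 69,250,000 (Sable), 62,500,000 (Dune), 54,300,000 (Apex), 28,350,000 (Orion), 21,500,000 (Larkspur), …
Winners (3 units): Sable, Dune, Apex.
Each winner pays its own bid: Sable $69,250,000, Dune $62,500,000, Apex $54,300,000.

Sable $69,250,000, Dune $62,500,000, Apex $54,300,000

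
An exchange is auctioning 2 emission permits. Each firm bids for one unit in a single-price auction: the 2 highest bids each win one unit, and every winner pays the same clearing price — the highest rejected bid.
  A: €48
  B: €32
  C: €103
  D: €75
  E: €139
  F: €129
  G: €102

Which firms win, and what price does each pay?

Ordering the bids: 139 (E), 129 (F), 103 (C), 102 (G), …
Winners (2 units): E, F.
Highest unsuccessful bid: €103 → clearing price.

E, F; each pays €103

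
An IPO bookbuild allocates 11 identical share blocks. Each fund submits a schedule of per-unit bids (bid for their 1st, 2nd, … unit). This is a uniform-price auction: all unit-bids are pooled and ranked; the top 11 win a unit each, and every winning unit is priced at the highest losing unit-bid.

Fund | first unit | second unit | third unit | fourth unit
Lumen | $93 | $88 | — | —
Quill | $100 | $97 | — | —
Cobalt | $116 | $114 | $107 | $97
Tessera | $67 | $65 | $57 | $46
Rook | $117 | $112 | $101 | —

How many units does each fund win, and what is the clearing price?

Cobalt 4, Lumen 2, Quill 2, Rook 3; clearing price $67

Pooled unit-bids ranked (top 11): 117 (Rook-1), 116 (Cobalt-1), 114 (Cobalt-2), 112 (Rook-2), 107 (Cobalt-3), 101 (Rook-3), 100 (Quill-1), 97 (Quill-2), 97 (Cobalt-4), 93 (Lumen-1), 88 (Lumen-2)
The (k+1)-th unit-bid is $67.
Allocation: Cobalt 4, Lumen 2, Quill 2, Rook 3.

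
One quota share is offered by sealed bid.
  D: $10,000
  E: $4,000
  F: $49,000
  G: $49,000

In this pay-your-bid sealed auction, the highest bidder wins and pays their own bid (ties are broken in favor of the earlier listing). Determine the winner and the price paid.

F pays $49,000

Sorting bids: 49,000 (F) > 49,000 (G) > 10,000 (D) > 4,000 (E)
Tie at $49,000 → F wins by tie-break.
F is highest → pays own bid, $49,000.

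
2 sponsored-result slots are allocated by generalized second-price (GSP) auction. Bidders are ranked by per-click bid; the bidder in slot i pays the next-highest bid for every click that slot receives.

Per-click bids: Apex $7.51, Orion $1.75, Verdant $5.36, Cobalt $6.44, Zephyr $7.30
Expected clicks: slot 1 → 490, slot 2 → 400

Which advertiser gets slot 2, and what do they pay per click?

Ranked by bid: $7.51 (Apex) > $7.30 (Zephyr) > $6.44 (Cobalt) > …
Slot 2 goes to the second-ranked bidder, Zephyr, who pays the next bid down: $6.44/click.

Zephyr; $6.44 per click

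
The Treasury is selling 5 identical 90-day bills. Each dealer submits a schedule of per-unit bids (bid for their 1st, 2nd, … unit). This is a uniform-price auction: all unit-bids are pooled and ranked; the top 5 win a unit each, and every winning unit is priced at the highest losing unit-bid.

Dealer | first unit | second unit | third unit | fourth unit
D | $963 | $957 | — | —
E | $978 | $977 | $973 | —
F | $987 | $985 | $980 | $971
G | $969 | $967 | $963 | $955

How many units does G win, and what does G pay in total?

Pooled unit-bids ranked (top 5): 987 (F-1), 985 (F-2), 980 (F-3), 978 (E-1), 977 (E-2)
The (k+1)-th unit-bid is $973.
G wins 0 unit(s) at $973 each.

G: 0 units, pays $0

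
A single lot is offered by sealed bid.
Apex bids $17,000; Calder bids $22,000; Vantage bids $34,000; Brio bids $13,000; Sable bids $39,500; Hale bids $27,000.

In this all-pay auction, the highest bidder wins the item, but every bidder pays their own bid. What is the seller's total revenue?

Total revenue: $152,500

All-pay auction: the highest bidder wins the item, but every bidder pays their own bid.
Bids ranked: 39,500 (Sable) > 34,000 (Vantage) > 27,000 (Hale) > 22,000 (Calder) > 17,000 (Apex) > 13,000 (Brio)
Sable wins with the top bid; all bids are sunk regardless.
Every bidder forfeits their bid regardless of winning.
Revenue = 17,000 + 22,000 + 34,000 + 13,000 + 39,500 + 27,000 = $152,500.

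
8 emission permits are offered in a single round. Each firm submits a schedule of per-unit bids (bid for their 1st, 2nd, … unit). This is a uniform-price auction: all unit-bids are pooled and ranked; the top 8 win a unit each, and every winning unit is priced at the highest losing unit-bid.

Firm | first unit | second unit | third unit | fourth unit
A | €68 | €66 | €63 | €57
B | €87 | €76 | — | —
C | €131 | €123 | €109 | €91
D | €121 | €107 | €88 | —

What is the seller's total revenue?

All unit-bids, highest first — top 8: 131 (C-1), 123 (C-2), 121 (D-1), 109 (C-3), 107 (D-2), 91 (C-4), 88 (D-3), 87 (B-1)
The (k+1)-th unit-bid is €76.
Allocation: B 1, C 4, D 3. Every unit priced at €76.
Revenue = 8 × 76 = €608.

Total revenue: €608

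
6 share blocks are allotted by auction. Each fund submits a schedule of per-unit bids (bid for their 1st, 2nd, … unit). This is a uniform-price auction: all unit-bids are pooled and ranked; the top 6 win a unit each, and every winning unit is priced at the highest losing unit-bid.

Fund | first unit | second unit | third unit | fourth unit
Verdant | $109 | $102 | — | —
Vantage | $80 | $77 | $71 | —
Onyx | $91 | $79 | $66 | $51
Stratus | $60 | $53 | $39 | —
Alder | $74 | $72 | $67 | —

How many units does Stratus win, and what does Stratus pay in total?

Pooled unit-bids ranked (top 6): 109 (Verdant-1), 102 (Verdant-2), 91 (Onyx-1), 80 (Vantage-1), 79 (Onyx-2), 77 (Vantage-2)
The (k+1)-th unit-bid is $74.
Stratus wins 0 unit(s) at $74 each.

Stratus: 0 units, pays $0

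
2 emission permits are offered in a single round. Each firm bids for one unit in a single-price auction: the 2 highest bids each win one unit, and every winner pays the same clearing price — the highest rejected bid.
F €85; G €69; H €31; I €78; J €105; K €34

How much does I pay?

I pays €0

Ordering the bids: 105 (J), 85 (F), 78 (I), 69 (G), …
Winners (2 units): J, F.
Clearing price = highest rejected bid = €78.
I does not win → pays €0.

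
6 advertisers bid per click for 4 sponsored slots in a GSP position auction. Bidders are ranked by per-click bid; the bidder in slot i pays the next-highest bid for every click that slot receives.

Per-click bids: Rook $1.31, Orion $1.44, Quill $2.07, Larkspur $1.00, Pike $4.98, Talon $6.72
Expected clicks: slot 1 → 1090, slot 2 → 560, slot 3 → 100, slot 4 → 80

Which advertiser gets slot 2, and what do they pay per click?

Ranked by bid: $6.72 (Talon) > $4.98 (Pike) > $2.07 (Quill) > $1.44 (Orion) > $1.31 (Rook) > …
Slot 2 goes to the second-ranked bidder, Pike, who pays the next bid down: $2.07/click.

Pike; $2.07 per click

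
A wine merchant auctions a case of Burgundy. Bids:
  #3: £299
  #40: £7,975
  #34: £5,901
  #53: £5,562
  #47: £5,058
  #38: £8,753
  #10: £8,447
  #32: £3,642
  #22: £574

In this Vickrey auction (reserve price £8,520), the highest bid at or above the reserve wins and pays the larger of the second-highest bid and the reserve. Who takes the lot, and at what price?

Bids in order: 8,753 (#38) > 8,447 (#10) > 7,975 (#40) > 5,901 (#34) > 5,562 (#53) > 5,058 (#47) > …
#38 has the top bid at or above the reserve (£8,753).
Second-highest bid £8,447 is below the reserve £8,520, so the reserve binds → payment £8,520.

#38 pays £8,520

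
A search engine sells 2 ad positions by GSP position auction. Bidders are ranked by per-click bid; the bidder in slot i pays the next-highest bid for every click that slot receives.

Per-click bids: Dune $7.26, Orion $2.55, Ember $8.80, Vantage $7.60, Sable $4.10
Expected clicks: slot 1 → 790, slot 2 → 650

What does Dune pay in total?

Ranked by bid: $8.80 (Ember) > $7.60 (Vantage) > $7.26 (Dune) > …
Dune ranks below slot 2 → no slot, pays nothing.

Dune pays $0.00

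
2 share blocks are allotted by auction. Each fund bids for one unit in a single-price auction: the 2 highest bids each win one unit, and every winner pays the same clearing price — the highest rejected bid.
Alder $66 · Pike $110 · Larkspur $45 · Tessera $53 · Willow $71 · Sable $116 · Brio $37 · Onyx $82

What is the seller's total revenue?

Total revenue: $164

Sorting: 116 (Sable), 110 (Pike), 82 (Onyx), 71 (Willow), …
Top 2: Sable, Pike.
Clearing price = highest rejected bid = $82.
Total revenue = 2 × $82 = $164.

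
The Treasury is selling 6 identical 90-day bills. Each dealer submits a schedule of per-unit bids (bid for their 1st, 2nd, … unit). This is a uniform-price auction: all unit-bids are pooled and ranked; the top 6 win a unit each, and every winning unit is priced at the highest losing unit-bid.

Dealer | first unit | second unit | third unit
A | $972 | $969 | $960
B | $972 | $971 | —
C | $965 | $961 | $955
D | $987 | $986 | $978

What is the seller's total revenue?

All unit-bids, highest first — top 6: 987 (D-1), 986 (D-2), 978 (D-3), 972 (A-1), 972 (B-1), 971 (B-2)
First bid not allocated: $969.
Allocation: A 1, B 2, D 3. Every unit priced at $969.
Revenue = 6 × 969 = $5,814.

Total revenue: $5,814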